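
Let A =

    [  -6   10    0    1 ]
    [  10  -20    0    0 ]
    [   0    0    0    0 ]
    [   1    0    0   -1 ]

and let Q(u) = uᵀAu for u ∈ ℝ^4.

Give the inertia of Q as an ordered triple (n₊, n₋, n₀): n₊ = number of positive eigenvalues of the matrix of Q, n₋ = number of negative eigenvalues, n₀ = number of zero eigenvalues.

Symmetric row and column elimination reduces A to a congruent diagonal form with pivots -6, -10/3, 0, 0.
So there are 2 negative, 2 zero pivots.

(0, 2, 2)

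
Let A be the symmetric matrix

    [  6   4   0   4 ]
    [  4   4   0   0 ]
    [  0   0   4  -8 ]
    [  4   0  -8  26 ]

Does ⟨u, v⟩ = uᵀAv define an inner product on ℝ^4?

Congruent diagonalization of A (simultaneous row and column reduction) yields pivots 6, 4/3, 4, 2.
That gives 4 positive pivots.
Hence Q is positive definite.
⟨·,·⟩ is an inner product exactly when A is positive definite.

yes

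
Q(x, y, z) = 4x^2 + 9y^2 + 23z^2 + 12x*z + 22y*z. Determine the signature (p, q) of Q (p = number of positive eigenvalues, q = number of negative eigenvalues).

The symmetric matrix is A = [[4, 0, 6], [0, 9, 11], [6, 11, 23]].
Applying the same elementary operations to the rows and columns of A produces a congruent diagonal matrix with entries 4, 9, 5/9.
That gives 3 positive pivots.

(3, 0)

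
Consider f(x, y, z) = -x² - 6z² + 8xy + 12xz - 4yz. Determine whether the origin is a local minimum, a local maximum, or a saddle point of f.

The Hessian at the origin is H = [[-2, 8, 12], [8, 0, -4], [12, -4, -12]].
Congruent diagonalization of H (simultaneous row and column reduction) yields pivots -2, 32, -1/2.
That gives 1 positive, 2 negative pivots.
H is indefinite, so the origin is a saddle point.

saddle point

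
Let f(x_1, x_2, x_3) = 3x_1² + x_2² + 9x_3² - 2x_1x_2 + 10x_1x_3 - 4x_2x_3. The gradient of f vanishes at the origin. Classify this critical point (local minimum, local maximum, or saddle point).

local minimum

The Hessian at the origin is H = [[6, -2, 10], [-2, 2, -4], [10, -4, 18]].
Row-reducing H symmetrically gives the diagonal entries 6, 4/3, 1.
Counting signs: 3 positive.
H is positive definite, so the origin is a strict local minimum.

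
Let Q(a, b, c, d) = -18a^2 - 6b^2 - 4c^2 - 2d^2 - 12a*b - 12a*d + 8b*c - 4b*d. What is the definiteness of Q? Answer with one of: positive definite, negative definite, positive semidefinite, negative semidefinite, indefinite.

negative semidefinite

Write A = [[-18, -6, 0, -6], [-6, -6, 4, -2], [0, 4, -4, 0], [-6, -2, 0, -2]].
Applying the same elementary operations to the rows and columns of A produces a congruent diagonal matrix with entries -18, -4, 0, 0.
So there are 2 negative, 2 zero pivots.
Hence Q is negative semidefinite.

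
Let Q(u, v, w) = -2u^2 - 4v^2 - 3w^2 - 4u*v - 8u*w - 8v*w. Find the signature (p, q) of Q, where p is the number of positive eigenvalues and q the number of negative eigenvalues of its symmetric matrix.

The symmetric matrix is A = [[-2, -2, -4], [-2, -4, -4], [-4, -4, -3]].
Congruent diagonalization of A (simultaneous row and column reduction) yields pivots -2, -2, 5.
So there are 1 positive, 2 negative pivots.

(1, 2)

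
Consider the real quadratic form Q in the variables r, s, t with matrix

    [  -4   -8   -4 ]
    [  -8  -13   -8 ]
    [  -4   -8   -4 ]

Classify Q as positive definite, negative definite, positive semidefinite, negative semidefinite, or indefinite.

indefinite

Symmetric row and column elimination reduces A to a congruent diagonal form with pivots -4, 3, 0.
Counting signs: 1 positive, 1 negative, 1 zero.
Hence Q is indefinite.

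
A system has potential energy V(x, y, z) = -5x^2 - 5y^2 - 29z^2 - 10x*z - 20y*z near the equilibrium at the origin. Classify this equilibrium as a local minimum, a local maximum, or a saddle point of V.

local maximum

The Hessian at the origin is H = [[-10, 0, -10], [0, -10, -20], [-10, -20, -58]].
Applying the same elementary operations to the rows and columns of H produces a congruent diagonal matrix with entries -10, -10, -8.
So there are 3 negative pivots.
H is negative definite, so the origin is a strict local maximum.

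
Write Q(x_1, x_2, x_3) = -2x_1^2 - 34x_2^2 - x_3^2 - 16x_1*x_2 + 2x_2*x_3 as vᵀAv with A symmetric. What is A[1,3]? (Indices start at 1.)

The coefficient of x_1·x_3 in Q is 0. For a symmetric A this equals A[1,3] + A[3,1] = 2·A[1,3].
So A[1,3] = 0/2 = 0.

0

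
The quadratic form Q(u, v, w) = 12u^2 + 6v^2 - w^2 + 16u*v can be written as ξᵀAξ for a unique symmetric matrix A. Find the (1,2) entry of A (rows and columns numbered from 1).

The coefficient of u·v in Q is 16. For a symmetric A this equals A[1,2] + A[2,1] = 2·A[1,2].
So A[1,2] = 16/2 = 8.

8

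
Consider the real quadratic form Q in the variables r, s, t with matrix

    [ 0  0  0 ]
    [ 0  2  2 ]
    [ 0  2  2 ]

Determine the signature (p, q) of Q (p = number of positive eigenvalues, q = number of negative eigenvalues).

(1, 0)

Congruent diagonalization of A (simultaneous row and column reduction) yields pivots 0, 2, 0.
Counting signs: 1 positive, 2 zero.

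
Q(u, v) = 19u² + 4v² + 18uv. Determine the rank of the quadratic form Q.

2

Write A = [[19, 9], [9, 4]].
Symmetric row and column elimination reduces A to a congruent diagonal form with pivots 19, -5/19.
That gives 1 positive, 1 negative pivots.
The rank is the number of nonzero pivots: 2.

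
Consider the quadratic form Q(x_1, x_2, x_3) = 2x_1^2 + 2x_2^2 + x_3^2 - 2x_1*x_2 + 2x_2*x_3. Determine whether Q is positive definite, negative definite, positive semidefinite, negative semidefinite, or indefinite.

positive definite

The symmetric matrix of Q is A = [[2, -1, 0], [-1, 2, 1], [0, 1, 1]].
Leading principal minors: Δ_1 = 2, Δ_2 = 3, Δ_3 = 1.
All leading principal minors are positive, so by Sylvester's criterion Q is positive definite.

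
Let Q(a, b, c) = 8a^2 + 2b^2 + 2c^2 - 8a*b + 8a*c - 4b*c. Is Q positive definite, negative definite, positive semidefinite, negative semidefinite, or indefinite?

positive semidefinite

The symmetric matrix is A = [[8, -4, 4], [-4, 2, -2], [4, -2, 2]].
Symmetric row and column elimination reduces A to a congruent diagonal form with pivots 8, 0, 0.
Counting signs: 1 positive, 2 zero.
Hence Q is positive semidefinite.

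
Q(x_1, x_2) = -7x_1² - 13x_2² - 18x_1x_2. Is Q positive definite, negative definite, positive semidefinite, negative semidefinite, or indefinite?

negative definite

The symmetric matrix of Q is [[-7, -9], [-9, -13]].
For the 2×2 matrix [[-7, -9], [-9, -13]]: det = -7·-13 − (-9)² = 10, trace = -20.
det > 0 so both eigenvalues share the sign of the trace; trace = -20 < 0 ⇒ both negative.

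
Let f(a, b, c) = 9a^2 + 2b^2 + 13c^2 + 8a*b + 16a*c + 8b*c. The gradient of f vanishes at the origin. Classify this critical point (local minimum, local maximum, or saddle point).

The Hessian at the origin is H = [[18, 8, 16], [8, 4, 8], [16, 8, 26]].
Applying the same elementary operations to the rows and columns of H produces a congruent diagonal matrix with entries 18, 4/9, 10.
Counting signs: 3 positive.
H is positive definite, so the origin is a strict local minimum.

local minimum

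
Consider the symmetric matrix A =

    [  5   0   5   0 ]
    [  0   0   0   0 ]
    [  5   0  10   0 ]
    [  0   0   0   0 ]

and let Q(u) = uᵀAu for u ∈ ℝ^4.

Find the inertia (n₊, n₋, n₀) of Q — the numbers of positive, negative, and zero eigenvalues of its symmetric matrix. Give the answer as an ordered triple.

(2, 0, 2)

Row-reducing A symmetrically gives the diagonal entries 5, 0, 5, 0.
That gives 2 positive, 2 zero pivots.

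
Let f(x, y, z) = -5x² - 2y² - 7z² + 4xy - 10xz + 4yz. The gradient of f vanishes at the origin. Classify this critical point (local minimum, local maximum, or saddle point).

local maximum

The Hessian at the origin is H = [[-10, 4, -10], [4, -4, 4], [-10, 4, -14]].
An LDLᵀ factorisation of H has diagonal entries -10, -12/5, -4.
So there are 3 negative pivots.
H is negative definite, so the origin is a strict local maximum.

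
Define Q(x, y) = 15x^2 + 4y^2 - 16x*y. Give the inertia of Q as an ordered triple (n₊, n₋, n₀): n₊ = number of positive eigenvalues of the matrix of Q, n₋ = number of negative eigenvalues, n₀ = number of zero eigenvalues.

(1, 1, 0)

The associated matrix is A = [[15, -8], [-8, 4]].
Congruent diagonalization of A (simultaneous row and column reduction) yields pivots 15, -4/15.
Counting signs: 1 positive, 1 negative.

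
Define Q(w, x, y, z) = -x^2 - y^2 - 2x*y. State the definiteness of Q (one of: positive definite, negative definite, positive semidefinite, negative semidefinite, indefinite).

negative semidefinite

The symmetric matrix is A = [[0, 0, 0, 0], [0, -1, -1, 0], [0, -1, -1, 0], [0, 0, 0, 0]].
Row-reducing A symmetrically gives the diagonal entries 0, -1, 0, 0.
Counting signs: 1 negative, 3 zero.
Hence Q is negative semidefinite.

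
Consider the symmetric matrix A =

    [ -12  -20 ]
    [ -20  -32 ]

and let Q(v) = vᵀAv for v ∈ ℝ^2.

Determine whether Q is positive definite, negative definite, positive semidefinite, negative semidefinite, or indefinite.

indefinite

For the 2×2 matrix [[-12, -20], [-20, -32]]: det = -12·-32 − (-20)² = -16, trace = -44.
det < 0 so the eigenvalues have opposite signs; the form is indefinite.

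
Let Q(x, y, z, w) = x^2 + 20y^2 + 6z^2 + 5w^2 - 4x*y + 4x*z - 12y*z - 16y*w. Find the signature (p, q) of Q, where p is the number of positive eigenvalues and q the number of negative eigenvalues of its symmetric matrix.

(4, 0)

Write A = [[1, -2, 2, 0], [-2, 20, -6, -8], [2, -6, 6, 0], [0, -8, 0, 5]].
Congruent diagonalization of A (simultaneous row and column reduction) yields pivots 1, 16, 7/4, 3/7.
Counting signs: 4 positive.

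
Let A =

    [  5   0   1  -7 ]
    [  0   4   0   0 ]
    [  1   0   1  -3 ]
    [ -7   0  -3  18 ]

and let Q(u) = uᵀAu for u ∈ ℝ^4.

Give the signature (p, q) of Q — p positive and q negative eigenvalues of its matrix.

Row-reducing A symmetrically gives the diagonal entries 5, 4, 4/5, 5.
So there are 4 positive pivots.

(4, 0)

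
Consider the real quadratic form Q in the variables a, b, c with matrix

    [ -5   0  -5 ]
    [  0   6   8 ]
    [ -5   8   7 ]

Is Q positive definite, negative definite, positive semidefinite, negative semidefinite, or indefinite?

indefinite

Applying the same elementary operations to the rows and columns of A produces a congruent diagonal matrix with entries -5, 6, 4/3.
So there are 2 positive, 1 negative pivots.
Hence Q is indefinite.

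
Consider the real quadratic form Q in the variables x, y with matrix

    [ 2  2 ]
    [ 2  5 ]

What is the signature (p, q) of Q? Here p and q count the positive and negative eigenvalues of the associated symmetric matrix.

An LDLᵀ factorisation of A has diagonal entries 2, 3.
Counting signs: 2 positive.

(2, 0)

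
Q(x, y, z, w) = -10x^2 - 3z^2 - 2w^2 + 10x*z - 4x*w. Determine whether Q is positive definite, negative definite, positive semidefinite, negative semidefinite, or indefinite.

indefinite

Write A = [[-10, 0, 5, -2], [0, 0, 0, 0], [5, 0, -3, 0], [-2, 0, 0, -2]].
Symmetric row and column elimination reduces A to a congruent diagonal form with pivots -10, 0, -1/2, 2/5.
So there are 1 positive, 2 negative, 1 zero pivots.
Hence Q is indefinite.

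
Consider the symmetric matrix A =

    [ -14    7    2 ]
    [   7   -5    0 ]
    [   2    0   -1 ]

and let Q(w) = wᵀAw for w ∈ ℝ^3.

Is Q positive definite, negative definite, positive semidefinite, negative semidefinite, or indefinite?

Congruent diagonalization of A (simultaneous row and column reduction) yields pivots -14, -3/2, -1/21.
So there are 3 negative pivots.
Hence Q is negative definite.

negative definite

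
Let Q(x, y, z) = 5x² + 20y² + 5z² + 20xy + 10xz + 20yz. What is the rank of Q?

1

The symmetric matrix is A = [[5, 10, 5], [10, 20, 10], [5, 10, 5]].
Symmetric row and column elimination reduces A to a congruent diagonal form with pivots 5, 0, 0.
So there are 1 positive, 2 zero pivots.
The rank is the number of nonzero pivots: 1.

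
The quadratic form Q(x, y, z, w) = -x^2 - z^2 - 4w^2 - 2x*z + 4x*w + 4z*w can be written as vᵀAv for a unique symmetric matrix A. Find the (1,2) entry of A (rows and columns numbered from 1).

The coefficient of x·y in Q is 0. For a symmetric A this equals A[1,2] + A[2,1] = 2·A[1,2].
So A[1,2] = 0/2 = 0.

0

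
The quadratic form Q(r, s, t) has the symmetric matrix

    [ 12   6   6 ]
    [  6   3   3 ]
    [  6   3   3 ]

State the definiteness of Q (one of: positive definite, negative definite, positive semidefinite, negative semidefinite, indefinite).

Congruent diagonalization of A (simultaneous row and column reduction) yields pivots 12, 0, 0.
So there are 1 positive, 2 zero pivots.
Hence Q is positive semidefinite.

positive semidefinite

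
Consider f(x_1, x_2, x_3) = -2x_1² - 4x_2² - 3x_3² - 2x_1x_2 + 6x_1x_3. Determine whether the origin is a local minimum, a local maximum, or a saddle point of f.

The Hessian at the origin is H = [[-4, -2, 6], [-2, -8, 0], [6, 0, -6]].
Congruent diagonalization of H (simultaneous row and column reduction) yields pivots -4, -7, 30/7.
That gives 1 positive, 2 negative pivots.
H is indefinite, so the origin is a saddle point.

saddle point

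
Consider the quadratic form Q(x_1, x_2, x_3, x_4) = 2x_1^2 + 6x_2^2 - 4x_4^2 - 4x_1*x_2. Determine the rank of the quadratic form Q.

3

Write A = [[2, -2, 0, 0], [-2, 6, 0, 0], [0, 0, 0, 0], [0, 0, 0, -4]].
Row-reducing A symmetrically gives the diagonal entries 2, 4, 0, -4.
That gives 2 positive, 1 negative, 1 zero pivots.
The rank is the number of nonzero pivots: 3.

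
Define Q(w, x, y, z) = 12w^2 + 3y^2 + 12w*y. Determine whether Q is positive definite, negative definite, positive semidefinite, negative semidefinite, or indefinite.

positive semidefinite

Write A = [[12, 0, 6, 0], [0, 0, 0, 0], [6, 0, 3, 0], [0, 0, 0, 0]].
Congruent diagonalization of A (simultaneous row and column reduction) yields pivots 12, 0, 0, 0.
That gives 1 positive, 3 zero pivots.
Hence Q is positive semidefinite.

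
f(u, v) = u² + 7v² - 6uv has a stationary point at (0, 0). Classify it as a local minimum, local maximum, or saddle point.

saddle point

The Hessian at the origin is H = [[2, -6], [-6, 14]].
det H = 2·14 − (-6)² = -8 < 0, so H is indefinite.
Therefore the origin is a saddle point.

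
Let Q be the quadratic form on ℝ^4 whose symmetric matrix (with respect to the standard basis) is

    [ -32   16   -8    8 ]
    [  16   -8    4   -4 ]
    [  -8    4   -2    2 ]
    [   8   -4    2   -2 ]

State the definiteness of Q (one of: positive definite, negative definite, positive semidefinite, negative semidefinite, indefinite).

negative semidefinite

Applying the same elementary operations to the rows and columns of A produces a congruent diagonal matrix with entries -32, 0, 0, 0.
That gives 1 negative, 3 zero pivots.
Hence Q is negative semidefinite.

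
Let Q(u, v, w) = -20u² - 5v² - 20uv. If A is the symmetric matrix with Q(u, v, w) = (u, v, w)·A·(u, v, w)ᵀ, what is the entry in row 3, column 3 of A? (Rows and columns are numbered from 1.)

The coefficient of w² in Q is 0, and that is exactly A[3,3].

0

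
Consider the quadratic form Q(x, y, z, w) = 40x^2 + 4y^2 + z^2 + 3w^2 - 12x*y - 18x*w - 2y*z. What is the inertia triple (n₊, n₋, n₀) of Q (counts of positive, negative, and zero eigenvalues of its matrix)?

(4, 0, 0)

Write A = [[40, -6, 0, -9], [-6, 4, -1, 0], [0, -1, 1, 0], [-9, 0, 0, 3]].
Symmetric row and column elimination reduces A to a congruent diagonal form with pivots 40, 31/10, 21/31, 3/28.
So there are 4 positive pivots.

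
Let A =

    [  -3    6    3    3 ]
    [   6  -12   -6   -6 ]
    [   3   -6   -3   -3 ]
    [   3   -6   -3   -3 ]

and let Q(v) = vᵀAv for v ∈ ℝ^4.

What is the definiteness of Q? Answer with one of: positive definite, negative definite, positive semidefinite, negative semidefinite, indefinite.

Congruent diagonalization of A (simultaneous row and column reduction) yields pivots -3, 0, 0, 0.
So there are 1 negative, 3 zero pivots.
Hence Q is negative semidefinite.

negative semidefinite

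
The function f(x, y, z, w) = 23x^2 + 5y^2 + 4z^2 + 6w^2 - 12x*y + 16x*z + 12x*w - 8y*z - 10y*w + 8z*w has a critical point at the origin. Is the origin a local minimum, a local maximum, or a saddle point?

local minimum

The Hessian at the origin is H = [[46, -12, 16, 12], [-12, 10, -8, -10], [16, -8, 8, 8], [12, -10, 8, 12]].
An LDLᵀ factorisation of H has diagonal entries 46, 158/23, 24/79, 2.
Counting signs: 4 positive.
H is positive definite, so the origin is a strict local minimum.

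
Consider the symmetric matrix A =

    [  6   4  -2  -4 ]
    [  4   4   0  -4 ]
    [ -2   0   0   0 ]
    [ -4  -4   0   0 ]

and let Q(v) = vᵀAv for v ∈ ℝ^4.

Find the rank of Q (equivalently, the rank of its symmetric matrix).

An LDLᵀ factorisation of A has diagonal entries 6, 4/3, -2, -4.
That gives 2 positive, 2 negative pivots.
The rank is the number of nonzero pivots: 4.

4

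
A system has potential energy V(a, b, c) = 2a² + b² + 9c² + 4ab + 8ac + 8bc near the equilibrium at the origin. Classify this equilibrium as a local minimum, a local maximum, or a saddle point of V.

saddle point

The Hessian at the origin is H = [[4, 4, 8], [4, 2, 8], [8, 8, 18]].
Applying the same elementary operations to the rows and columns of H produces a congruent diagonal matrix with entries 4, -2, 2.
So there are 2 positive, 1 negative pivots.
H is indefinite, so the origin is a saddle point.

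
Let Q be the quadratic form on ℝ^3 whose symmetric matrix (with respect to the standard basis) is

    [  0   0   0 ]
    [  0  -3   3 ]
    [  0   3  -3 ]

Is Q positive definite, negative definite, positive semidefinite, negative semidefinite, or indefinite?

negative semidefinite

Applying the same elementary operations to the rows and columns of A produces a congruent diagonal matrix with entries 0, -3, 0.
That gives 1 negative, 2 zero pivots.
Hence Q is negative semidefinite.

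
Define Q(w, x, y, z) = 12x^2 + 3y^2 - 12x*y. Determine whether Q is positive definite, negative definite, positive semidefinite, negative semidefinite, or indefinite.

positive semidefinite

The symmetric matrix is A = [[0, 0, 0, 0], [0, 12, -6, 0], [0, -6, 3, 0], [0, 0, 0, 0]].
Row-reducing A symmetrically gives the diagonal entries 0, 12, 0, 0.
So there are 1 positive, 3 zero pivots.
Hence Q is positive semidefinite.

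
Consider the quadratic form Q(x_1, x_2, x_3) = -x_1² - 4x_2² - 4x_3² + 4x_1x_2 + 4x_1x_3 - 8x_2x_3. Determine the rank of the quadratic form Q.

1

Write A = [[-1, 2, 2], [2, -4, -4], [2, -4, -4]].
Applying the same elementary operations to the rows and columns of A produces a congruent diagonal matrix with entries -1, 0, 0.
So there are 1 negative, 2 zero pivots.
The rank is the number of nonzero pivots: 1.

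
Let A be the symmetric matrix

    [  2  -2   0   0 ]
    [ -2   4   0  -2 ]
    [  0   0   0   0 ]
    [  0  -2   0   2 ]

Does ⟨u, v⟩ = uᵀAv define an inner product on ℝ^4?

Row-reducing A symmetrically gives the diagonal entries 2, 2, 0, 0.
That gives 2 positive, 2 zero pivots.
Hence Q is positive semidefinite.
⟨·,·⟩ is an inner product exactly when A is positive definite.

no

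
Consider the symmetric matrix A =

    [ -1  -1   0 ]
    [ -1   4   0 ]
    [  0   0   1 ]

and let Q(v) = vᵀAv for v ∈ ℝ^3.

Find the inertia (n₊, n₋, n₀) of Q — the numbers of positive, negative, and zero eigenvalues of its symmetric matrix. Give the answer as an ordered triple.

(2, 1, 0)

Congruent diagonalization of A (simultaneous row and column reduction) yields pivots -1, 5, 1.
So there are 2 positive, 1 negative pivots.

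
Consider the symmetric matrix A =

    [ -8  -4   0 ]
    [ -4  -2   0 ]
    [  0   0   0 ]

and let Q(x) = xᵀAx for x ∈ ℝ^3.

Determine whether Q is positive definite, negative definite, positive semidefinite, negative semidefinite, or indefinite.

Applying the same elementary operations to the rows and columns of A produces a congruent diagonal matrix with entries -8, 0, 0.
Counting signs: 1 negative, 2 zero.
Hence Q is negative semidefinite.

negative semidefinite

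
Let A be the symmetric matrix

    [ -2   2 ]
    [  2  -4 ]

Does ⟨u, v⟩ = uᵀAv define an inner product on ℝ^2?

Symmetric row and column elimination reduces A to a congruent diagonal form with pivots -2, -2.
Counting signs: 2 negative.
Hence Q is negative definite.
⟨·,·⟩ is an inner product exactly when A is positive definite.

no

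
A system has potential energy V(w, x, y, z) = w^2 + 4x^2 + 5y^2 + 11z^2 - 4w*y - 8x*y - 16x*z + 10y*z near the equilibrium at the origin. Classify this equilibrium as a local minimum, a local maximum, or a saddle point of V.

saddle point

The Hessian at the origin is H = [[2, 0, -4, 0], [0, 8, -8, -16], [-4, -8, 10, 10], [0, -16, 10, 22]].
Applying the same elementary operations to the rows and columns of H produces a congruent diagonal matrix with entries 2, 8, -6, -4.
That gives 2 positive, 2 negative pivots.
H is indefinite, so the origin is a saddle point.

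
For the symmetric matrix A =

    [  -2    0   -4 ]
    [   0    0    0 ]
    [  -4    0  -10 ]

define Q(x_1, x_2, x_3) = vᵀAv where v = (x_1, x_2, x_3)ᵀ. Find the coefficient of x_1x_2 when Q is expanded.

The coefficient of x_1x_2 is A[1,2] + A[2,1] = 2·0 = 0.

0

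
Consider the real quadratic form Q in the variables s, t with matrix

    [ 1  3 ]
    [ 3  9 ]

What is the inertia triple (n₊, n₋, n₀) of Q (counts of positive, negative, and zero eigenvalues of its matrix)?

(1, 0, 1)

Applying the same elementary operations to the rows and columns of A produces a congruent diagonal matrix with entries 1, 0.
Counting signs: 1 positive, 1 zero.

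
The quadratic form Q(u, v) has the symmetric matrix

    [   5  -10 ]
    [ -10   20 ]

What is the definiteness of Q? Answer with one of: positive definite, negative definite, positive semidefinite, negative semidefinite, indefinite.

positive semidefinite

Symmetric row and column elimination reduces A to a congruent diagonal form with pivots 5, 0.
So there are 1 positive, 1 zero pivots.
Hence Q is positive semidefinite.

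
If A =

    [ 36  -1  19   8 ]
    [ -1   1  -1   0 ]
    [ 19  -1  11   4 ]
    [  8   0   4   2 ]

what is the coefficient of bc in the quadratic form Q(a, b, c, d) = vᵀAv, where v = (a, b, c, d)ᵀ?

-2

The coefficient of bc is A[2,3] + A[3,2] = 2·(-1) = -2.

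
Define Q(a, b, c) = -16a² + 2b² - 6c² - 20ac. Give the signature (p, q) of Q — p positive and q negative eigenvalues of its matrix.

Write A = [[-16, 0, -10], [0, 2, 0], [-10, 0, -6]].
Applying the same elementary operations to the rows and columns of A produces a congruent diagonal matrix with entries -16, 2, 1/4.
So there are 2 positive, 1 negative pivots.

(2, 1)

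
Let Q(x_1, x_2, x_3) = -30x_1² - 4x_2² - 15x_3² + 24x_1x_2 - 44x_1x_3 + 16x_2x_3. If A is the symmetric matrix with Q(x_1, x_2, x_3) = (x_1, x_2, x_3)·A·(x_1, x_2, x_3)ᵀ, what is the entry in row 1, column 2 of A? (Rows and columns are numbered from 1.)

The coefficient of x_1·x_2 in Q is 24. For a symmetric A this equals A[1,2] + A[2,1] = 2·A[1,2].
So A[1,2] = 24/2 = 12.

12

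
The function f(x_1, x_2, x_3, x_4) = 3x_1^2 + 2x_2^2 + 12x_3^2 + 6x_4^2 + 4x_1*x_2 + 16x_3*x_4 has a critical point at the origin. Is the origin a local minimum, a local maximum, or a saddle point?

The Hessian at the origin is H = [[6, 4, 0, 0], [4, 4, 0, 0], [0, 0, 24, 16], [0, 0, 16, 12]].
Applying the same elementary operations to the rows and columns of H produces a congruent diagonal matrix with entries 6, 4/3, 24, 4/3.
So there are 4 positive pivots.
H is positive definite, so the origin is a strict local minimum.

local minimum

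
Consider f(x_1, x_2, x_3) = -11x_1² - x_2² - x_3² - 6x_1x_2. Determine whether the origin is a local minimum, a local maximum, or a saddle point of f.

local maximum

The Hessian at the origin is H = [[-22, -6, 0], [-6, -2, 0], [0, 0, -2]].
Applying the same elementary operations to the rows and columns of H produces a congruent diagonal matrix with entries -22, -4/11, -2.
So there are 3 negative pivots.
H is negative definite, so the origin is a strict local maximum.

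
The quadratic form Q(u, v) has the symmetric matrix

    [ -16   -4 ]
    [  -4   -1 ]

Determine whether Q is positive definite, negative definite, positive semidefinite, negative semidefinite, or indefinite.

Row-reducing A symmetrically gives the diagonal entries -16, 0.
That gives 1 negative, 1 zero pivots.
Hence Q is negative semidefinite.

negative semidefinite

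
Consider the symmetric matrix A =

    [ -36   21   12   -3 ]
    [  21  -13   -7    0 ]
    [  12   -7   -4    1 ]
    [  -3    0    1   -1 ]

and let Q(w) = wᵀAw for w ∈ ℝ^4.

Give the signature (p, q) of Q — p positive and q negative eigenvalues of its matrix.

Symmetric row and column elimination reduces A to a congruent diagonal form with pivots -36, -3/4, 0, 10/3.
That gives 1 positive, 2 negative, 1 zero pivots.

(1, 2)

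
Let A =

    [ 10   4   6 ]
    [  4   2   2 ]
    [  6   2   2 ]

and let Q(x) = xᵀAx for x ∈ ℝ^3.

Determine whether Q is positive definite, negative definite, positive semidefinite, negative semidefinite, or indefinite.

indefinite

Applying the same elementary operations to the rows and columns of A produces a congruent diagonal matrix with entries 10, 2/5, -2.
So there are 2 positive, 1 negative pivots.
Hence Q is indefinite.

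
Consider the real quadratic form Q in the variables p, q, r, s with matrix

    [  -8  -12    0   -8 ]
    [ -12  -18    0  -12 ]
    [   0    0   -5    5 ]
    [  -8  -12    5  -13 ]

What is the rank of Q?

Symmetric row and column elimination reduces A to a congruent diagonal form with pivots -8, 0, -5, 0.
So there are 2 negative, 2 zero pivots.
The rank is the number of nonzero pivots: 2.

2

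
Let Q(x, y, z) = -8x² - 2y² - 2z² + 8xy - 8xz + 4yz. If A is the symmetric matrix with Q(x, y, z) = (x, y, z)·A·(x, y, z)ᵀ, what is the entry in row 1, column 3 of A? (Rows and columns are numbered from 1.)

The coefficient of x·z in Q is -8. For a symmetric A this equals A[1,3] + A[3,1] = 2·A[1,3].
So A[1,3] = -8/2 = -4.

-4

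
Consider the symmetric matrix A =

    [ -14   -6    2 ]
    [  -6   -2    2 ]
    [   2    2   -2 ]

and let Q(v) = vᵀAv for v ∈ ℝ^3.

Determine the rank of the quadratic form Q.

3

Applying the same elementary operations to the rows and columns of A produces a congruent diagonal matrix with entries -14, 4/7, -4.
So there are 1 positive, 2 negative pivots.
The rank is the number of nonzero pivots: 3.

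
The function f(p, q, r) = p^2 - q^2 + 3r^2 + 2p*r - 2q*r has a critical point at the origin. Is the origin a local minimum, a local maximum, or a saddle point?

saddle point

The Hessian at the origin is H = [[2, 0, 2], [0, -2, -2], [2, -2, 6]].
Applying the same elementary operations to the rows and columns of H produces a congruent diagonal matrix with entries 2, -2, 6.
So there are 2 positive, 1 negative pivots.
H is indefinite, so the origin is a saddle point.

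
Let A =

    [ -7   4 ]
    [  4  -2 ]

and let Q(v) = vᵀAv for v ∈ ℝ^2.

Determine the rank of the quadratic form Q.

Row-reducing A symmetrically gives the diagonal entries -7, 2/7.
That gives 1 positive, 1 negative pivots.
The rank is the number of nonzero pivots: 2.

2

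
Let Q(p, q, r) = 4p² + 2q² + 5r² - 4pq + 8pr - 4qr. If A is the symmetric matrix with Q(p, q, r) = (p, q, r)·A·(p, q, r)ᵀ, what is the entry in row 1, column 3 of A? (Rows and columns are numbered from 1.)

The coefficient of p·r in Q is 8. For a symmetric A this equals A[1,3] + A[3,1] = 2·A[1,3].
So A[1,3] = 8/2 = 4.

4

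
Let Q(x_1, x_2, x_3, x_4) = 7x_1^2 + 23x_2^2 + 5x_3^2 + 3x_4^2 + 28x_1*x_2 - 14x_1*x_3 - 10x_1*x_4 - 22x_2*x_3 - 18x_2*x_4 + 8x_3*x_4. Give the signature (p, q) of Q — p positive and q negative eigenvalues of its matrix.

(2, 2)

The symmetric matrix is A = [[7, 14, -7, -5], [14, 23, -11, -9], [-7, -11, 5, 4], [-5, -9, 4, 3]].
Congruent diagonalization of A (simultaneous row and column reduction) yields pivots 7, -5, -1/5, 3/7.
Counting signs: 2 positive, 2 negative.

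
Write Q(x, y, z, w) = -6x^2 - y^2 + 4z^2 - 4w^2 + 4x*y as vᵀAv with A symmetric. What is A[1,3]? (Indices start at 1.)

The coefficient of x·z in Q is 0. For a symmetric A this equals A[1,3] + A[3,1] = 2·A[1,3].
So A[1,3] = 0/2 = 0.

0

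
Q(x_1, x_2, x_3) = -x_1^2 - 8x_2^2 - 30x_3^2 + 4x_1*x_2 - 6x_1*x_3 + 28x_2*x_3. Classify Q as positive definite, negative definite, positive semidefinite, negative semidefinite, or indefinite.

The associated matrix is A = [[-1, 2, -3], [2, -8, 14], [-3, 14, -30]].
Congruent diagonalization of A (simultaneous row and column reduction) yields pivots -1, -4, -5.
So there are 3 negative pivots.
Hence Q is negative definite.

negative definite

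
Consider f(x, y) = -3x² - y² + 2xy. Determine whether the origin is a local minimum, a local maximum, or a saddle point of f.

local maximum

The Hessian at the origin is H = [[-6, 2], [2, -2]].
det H = -6·-2 − (2)² = 8 > 0 and H[1,1] = -6 < 0, so H is negative definite.
Therefore the origin is a local maximum.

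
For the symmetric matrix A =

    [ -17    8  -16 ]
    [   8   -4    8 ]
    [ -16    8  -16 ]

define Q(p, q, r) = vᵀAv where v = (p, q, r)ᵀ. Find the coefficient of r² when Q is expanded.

The coefficient of r² is the diagonal entry A[3,3] = -16.

-16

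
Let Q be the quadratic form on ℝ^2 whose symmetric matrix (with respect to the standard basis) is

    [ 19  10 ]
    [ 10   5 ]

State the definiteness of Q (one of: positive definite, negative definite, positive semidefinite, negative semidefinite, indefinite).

indefinite

An LDLᵀ factorisation of A has diagonal entries 19, -5/19.
Counting signs: 1 positive, 1 negative.
Hence Q is indefinite.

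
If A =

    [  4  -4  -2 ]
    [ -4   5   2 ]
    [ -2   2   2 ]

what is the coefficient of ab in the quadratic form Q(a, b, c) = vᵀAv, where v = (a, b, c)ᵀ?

The coefficient of ab is A[1,2] + A[2,1] = 2·(-4) = -8.

-8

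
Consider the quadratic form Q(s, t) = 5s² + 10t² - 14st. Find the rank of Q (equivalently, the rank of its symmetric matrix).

The associated matrix is A = [[5, -7], [-7, 10]].
Congruent diagonalization of A (simultaneous row and column reduction) yields pivots 5, 1/5.
That gives 2 positive pivots.
The rank is the number of nonzero pivots: 2.

2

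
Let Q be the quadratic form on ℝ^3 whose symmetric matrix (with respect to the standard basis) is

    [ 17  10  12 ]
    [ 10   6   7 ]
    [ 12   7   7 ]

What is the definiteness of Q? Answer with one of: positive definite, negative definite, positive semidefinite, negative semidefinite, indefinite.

Congruent diagonalization of A (simultaneous row and column reduction) yields pivots 17, 2/17, -3/2.
Counting signs: 2 positive, 1 negative.
Hence Q is indefinite.

indefinite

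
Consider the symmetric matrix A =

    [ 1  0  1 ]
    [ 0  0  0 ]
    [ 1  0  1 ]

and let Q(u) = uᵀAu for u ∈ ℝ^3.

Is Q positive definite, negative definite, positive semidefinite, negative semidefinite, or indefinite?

Applying the same elementary operations to the rows and columns of A produces a congruent diagonal matrix with entries 1, 0, 0.
Counting signs: 1 positive, 2 zero.
Hence Q is positive semidefinite.

positive semidefinite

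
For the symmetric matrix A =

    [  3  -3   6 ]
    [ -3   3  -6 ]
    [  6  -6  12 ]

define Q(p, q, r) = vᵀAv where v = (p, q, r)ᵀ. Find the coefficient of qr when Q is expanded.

The coefficient of qr is A[2,3] + A[3,2] = 2·(-6) = -12.

-12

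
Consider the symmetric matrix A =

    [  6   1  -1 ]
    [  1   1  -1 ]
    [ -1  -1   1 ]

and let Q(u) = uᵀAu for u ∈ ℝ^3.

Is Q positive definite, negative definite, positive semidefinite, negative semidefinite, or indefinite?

positive semidefinite

Applying the same elementary operations to the rows and columns of A produces a congruent diagonal matrix with entries 6, 5/6, 0.
Counting signs: 2 positive, 1 zero.
Hence Q is positive semidefinite.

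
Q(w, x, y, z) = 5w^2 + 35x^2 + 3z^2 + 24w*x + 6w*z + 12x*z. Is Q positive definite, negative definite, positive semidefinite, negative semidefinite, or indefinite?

positive semidefinite

The symmetric matrix is A = [[5, 12, 0, 3], [12, 35, 0, 6], [0, 0, 0, 0], [3, 6, 0, 3]].
Row-reducing A symmetrically gives the diagonal entries 5, 31/5, 0, 30/31.
Counting signs: 3 positive, 1 zero.
Hence Q is positive semidefinite.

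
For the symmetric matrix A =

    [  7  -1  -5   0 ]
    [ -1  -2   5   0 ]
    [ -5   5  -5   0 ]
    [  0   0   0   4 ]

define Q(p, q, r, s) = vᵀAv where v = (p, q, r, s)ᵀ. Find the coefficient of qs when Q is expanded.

0

The coefficient of qs is A[2,4] + A[4,2] = 2·0 = 0.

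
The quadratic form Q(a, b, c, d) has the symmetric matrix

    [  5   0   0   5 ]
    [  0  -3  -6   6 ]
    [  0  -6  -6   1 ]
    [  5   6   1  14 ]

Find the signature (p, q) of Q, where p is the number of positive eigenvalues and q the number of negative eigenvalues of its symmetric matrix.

Row-reducing A symmetrically gives the diagonal entries 5, -3, 6, 5/6.
Counting signs: 3 positive, 1 negative.

(3, 1)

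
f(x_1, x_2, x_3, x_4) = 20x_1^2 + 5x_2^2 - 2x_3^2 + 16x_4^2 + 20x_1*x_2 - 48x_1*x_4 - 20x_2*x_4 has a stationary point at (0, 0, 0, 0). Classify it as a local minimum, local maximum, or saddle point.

The Hessian at the origin is H = [[40, 20, 0, -48], [20, 10, 0, -20], [0, 0, -4, 0], [-48, -20, 0, 32]].
H is indefinite, so the origin is a saddle point.

saddle point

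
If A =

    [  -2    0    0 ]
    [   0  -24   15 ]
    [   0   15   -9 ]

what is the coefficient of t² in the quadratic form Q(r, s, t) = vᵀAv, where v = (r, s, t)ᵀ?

The coefficient of t² is the diagonal entry A[3,3] = -9.

-9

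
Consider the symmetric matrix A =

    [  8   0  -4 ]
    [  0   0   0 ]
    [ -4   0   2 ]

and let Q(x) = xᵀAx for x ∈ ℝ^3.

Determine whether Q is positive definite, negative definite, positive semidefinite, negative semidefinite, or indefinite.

Row-reducing A symmetrically gives the diagonal entries 8, 0, 0.
Counting signs: 1 positive, 2 zero.
Hence Q is positive semidefinite.

positive semidefinite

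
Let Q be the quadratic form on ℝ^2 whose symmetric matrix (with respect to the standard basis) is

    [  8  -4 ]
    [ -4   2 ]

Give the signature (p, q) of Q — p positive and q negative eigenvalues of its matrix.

Symmetric row and column elimination reduces A to a congruent diagonal form with pivots 8, 0.
Counting signs: 1 positive, 1 zero.

(1, 0)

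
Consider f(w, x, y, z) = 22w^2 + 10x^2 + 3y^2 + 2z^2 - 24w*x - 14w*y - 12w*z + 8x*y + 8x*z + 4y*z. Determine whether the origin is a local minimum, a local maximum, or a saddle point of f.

The Hessian at the origin is H = [[44, -24, -14, -12], [-24, 20, 8, 8], [-14, 8, 6, 4], [-12, 8, 4, 4]].
An LDLᵀ factorisation of H has diagonal entries 44, 76/11, 29/19, 12/29.
That gives 4 positive pivots.
H is positive definite, so the origin is a strict local minimum.

local minimum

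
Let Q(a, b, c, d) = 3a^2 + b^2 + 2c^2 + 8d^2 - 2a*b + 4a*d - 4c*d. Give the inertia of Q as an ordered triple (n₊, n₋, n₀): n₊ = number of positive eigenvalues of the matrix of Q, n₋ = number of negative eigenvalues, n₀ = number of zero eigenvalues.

The associated matrix is A = [[3, -1, 0, 2], [-1, 1, 0, 0], [0, 0, 2, -2], [2, 0, -2, 8]].
Applying the same elementary operations to the rows and columns of A produces a congruent diagonal matrix with entries 3, 2/3, 2, 4.
That gives 4 positive pivots.

(4, 0, 0)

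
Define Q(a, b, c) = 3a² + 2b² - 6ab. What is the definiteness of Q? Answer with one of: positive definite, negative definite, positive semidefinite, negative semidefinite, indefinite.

indefinite

Write A = [[3, -3, 0], [-3, 2, 0], [0, 0, 0]].
Applying the same elementary operations to the rows and columns of A produces a congruent diagonal matrix with entries 3, -1, 0.
Counting signs: 1 positive, 1 negative, 1 zero.
Hence Q is indefinite.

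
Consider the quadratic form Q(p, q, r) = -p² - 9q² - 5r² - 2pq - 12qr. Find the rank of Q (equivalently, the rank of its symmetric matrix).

3

The associated matrix is A = [[-1, -1, 0], [-1, -9, -6], [0, -6, -5]].
Row-reducing A symmetrically gives the diagonal entries -1, -8, -1/2.
Counting signs: 3 negative.
The rank is the number of nonzero pivots: 3.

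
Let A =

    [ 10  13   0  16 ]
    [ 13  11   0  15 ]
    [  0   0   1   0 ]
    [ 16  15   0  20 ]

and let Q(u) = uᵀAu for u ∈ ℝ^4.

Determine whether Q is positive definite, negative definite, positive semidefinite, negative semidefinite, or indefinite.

indefinite

Symmetric row and column elimination reduces A to a congruent diagonal form with pivots 10, -59/10, 1, 6/59.
That gives 3 positive, 1 negative pivots.
Hence Q is indefinite.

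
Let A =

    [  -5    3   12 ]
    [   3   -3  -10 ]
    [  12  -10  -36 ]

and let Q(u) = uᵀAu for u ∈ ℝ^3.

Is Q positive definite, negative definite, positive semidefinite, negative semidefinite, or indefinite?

Leading principal minors: Δ_1 = -5, Δ_2 = 6, Δ_3 = -4.
The signs alternate starting with Δ_1 < 0, so by Sylvester's criterion Q is negative definite.

negative definite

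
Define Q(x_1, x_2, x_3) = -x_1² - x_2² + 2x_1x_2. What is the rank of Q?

1

Write A = [[-1, 1, 0], [1, -1, 0], [0, 0, 0]].
Congruent diagonalization of A (simultaneous row and column reduction) yields pivots -1, 0, 0.
Counting signs: 1 negative, 2 zero.
The rank is the number of nonzero pivots: 1.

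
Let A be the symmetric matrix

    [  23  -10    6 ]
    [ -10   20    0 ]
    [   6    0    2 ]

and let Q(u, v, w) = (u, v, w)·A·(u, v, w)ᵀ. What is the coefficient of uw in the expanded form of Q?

12

The coefficient of uw is A[1,3] + A[3,1] = 2·6 = 12.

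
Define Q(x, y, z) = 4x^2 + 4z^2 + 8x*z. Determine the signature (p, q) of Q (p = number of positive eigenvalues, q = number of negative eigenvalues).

(1, 0)

The symmetric matrix is A = [[4, 0, 4], [0, 0, 0], [4, 0, 4]].
Row-reducing A symmetrically gives the diagonal entries 4, 0, 0.
Counting signs: 1 positive, 2 zero.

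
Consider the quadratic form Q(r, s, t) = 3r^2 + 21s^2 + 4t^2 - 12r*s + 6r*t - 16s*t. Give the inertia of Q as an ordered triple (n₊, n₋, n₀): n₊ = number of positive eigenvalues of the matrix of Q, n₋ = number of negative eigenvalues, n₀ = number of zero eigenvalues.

(3, 0, 0)

The symmetric matrix is A = [[3, -6, 3], [-6, 21, -8], [3, -8, 4]].
An LDLᵀ factorisation of A has diagonal entries 3, 9, 5/9.
Counting signs: 3 positive.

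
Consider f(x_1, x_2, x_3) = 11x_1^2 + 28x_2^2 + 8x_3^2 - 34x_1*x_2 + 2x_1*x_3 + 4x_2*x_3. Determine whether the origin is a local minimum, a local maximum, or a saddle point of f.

local minimum

The Hessian at the origin is H = [[22, -34, 2], [-34, 56, 4], [2, 4, 16]].
An LDLᵀ factorisation of H has diagonal entries 22, 38/11, 24/19.
So there are 3 positive pivots.
H is positive definite, so the origin is a strict local minimum.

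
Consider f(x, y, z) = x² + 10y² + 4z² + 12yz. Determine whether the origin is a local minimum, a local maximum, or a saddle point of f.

The Hessian at the origin is H = [[2, 0, 0], [0, 20, 12], [0, 12, 8]].
Congruent diagonalization of H (simultaneous row and column reduction) yields pivots 2, 20, 4/5.
Counting signs: 3 positive.
H is positive definite, so the origin is a strict local minimum.

local minimum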